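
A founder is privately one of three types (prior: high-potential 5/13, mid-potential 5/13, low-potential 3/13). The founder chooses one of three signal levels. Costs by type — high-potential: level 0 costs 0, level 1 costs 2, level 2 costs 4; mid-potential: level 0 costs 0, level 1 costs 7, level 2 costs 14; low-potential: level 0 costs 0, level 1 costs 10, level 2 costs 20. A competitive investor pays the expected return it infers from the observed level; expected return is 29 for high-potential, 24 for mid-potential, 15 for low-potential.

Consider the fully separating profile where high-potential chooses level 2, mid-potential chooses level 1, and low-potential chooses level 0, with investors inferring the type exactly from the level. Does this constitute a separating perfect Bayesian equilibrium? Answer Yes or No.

Separating valuations: level 2 → 29, level 1 → 24, level 0 → 15.
high-potential (assigned level 2): level 0: 15 − 0 = 15; level 1: 24 − 2 = 22; level 2: 29 − 4 = 25. high-potential stays.
mid-potential (assigned level 1): level 0: 15 − 0 = 15; level 1: 24 − 7 = 17; level 2: 29 − 14 = 15. mid-potential stays.
low-potential (assigned level 0): level 0: 15 − 0 = 15; level 1: 24 − 10 = 14; level 2: 29 − 20 = 9. low-potential stays.
Every type prefers its assigned level; separation holds.

Yes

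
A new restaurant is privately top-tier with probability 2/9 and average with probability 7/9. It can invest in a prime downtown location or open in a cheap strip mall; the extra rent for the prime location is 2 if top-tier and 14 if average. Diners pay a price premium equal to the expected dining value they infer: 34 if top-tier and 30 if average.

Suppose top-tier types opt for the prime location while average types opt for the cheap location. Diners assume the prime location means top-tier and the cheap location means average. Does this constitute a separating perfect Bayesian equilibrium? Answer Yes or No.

Under these beliefs, the prime location earns price premium 34 and the cheap location earns price premium 30.
top-tier: the prime location nets 34 − 2 = 32; the cheap location nets 30. top-tier prefers the prime location.
average: the prime location nets 34 − 14 = 20; the cheap location nets 30. average prefers the cheap location.
Neither type deviates, so the separating profile is an equilibrium.

Yes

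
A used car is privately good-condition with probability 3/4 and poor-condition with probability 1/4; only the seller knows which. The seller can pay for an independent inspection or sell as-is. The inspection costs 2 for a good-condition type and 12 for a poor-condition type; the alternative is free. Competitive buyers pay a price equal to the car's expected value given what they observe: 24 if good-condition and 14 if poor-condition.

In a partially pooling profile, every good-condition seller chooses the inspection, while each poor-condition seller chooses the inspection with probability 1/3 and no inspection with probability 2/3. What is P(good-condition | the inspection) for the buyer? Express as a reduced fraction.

P(the inspection) = (3/4)·1 + (1/4)·(1/3) = 5/6.
By Bayes' rule, P(good-condition | the inspection) = (3/4) / (5/6) = 9/10.

9/10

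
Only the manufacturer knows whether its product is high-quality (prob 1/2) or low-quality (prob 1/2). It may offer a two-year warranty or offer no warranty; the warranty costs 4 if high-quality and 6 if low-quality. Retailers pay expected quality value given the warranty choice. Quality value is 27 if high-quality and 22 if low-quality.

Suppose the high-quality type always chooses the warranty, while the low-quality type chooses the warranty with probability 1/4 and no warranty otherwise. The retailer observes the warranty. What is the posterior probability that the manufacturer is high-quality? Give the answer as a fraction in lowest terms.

P(the warranty) = (1/2)·1 + (1/2)·(1/4) = 5/8.
By Bayes' rule, P(high-quality | the warranty) = (1/2) / (5/8) = 4/5.

4/5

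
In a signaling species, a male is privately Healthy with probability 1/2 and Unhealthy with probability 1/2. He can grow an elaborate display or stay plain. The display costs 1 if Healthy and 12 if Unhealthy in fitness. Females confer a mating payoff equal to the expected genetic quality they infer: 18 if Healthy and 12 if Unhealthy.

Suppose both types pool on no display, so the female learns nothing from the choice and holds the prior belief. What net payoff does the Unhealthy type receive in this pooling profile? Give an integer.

Pooled mating payoff = 1/2·18 + 1/2·12 = 15.
Unhealthy pays no cost for no display, so net payoff = 15.

15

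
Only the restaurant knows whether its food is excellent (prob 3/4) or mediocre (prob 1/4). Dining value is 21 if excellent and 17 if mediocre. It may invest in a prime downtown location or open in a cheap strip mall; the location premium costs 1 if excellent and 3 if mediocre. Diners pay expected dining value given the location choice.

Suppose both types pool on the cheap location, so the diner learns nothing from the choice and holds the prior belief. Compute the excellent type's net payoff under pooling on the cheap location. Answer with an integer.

Pooled price premium = 3/4·21 + 1/4·17 = 20.
excellent pays no cost for the cheap location, so net payoff = 20.

20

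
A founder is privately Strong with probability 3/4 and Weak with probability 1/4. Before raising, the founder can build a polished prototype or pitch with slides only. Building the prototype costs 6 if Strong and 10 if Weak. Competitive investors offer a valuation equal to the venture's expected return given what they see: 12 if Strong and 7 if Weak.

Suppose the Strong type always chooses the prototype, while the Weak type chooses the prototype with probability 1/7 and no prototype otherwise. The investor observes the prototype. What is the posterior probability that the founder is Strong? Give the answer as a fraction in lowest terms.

P(the prototype) = (3/4)·1 + (1/4)·(1/7) = 11/14.
By Bayes' rule, P(Strong | the prototype) = (3/4) / (11/14) = 21/22.

21/22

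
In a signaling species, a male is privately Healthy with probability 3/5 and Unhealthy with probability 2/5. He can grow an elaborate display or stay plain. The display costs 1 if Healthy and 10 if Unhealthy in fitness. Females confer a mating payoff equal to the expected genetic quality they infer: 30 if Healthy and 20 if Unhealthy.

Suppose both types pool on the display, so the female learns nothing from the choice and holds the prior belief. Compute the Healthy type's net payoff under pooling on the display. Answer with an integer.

25

Pooled mating payoff = 3/5·30 + 2/5·20 = 26.
Healthy pays cost 1 for the display, so net payoff = 26 − 1 = 25.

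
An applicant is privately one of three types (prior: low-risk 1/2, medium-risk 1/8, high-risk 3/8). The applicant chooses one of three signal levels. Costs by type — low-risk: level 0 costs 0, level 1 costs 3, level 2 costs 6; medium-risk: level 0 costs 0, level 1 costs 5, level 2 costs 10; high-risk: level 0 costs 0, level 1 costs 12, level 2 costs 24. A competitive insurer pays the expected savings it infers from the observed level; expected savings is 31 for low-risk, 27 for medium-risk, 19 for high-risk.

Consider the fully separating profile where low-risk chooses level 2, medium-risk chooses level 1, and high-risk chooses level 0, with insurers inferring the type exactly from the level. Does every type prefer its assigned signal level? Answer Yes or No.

Yes

Separating rebates: level 2 → 31, level 1 → 27, level 0 → 19.
low-risk (assigned level 2): level 0: 19 − 0 = 19; level 1: 27 − 3 = 24; level 2: 31 − 6 = 25. low-risk stays.
medium-risk (assigned level 1): level 0: 19 − 0 = 19; level 1: 27 − 5 = 22; level 2: 31 − 10 = 21. medium-risk stays.
high-risk (assigned level 0): level 0: 19 − 0 = 19; level 1: 27 − 12 = 15; level 2: 31 − 24 = 7. high-risk stays.
Every type prefers its assigned level; separation holds.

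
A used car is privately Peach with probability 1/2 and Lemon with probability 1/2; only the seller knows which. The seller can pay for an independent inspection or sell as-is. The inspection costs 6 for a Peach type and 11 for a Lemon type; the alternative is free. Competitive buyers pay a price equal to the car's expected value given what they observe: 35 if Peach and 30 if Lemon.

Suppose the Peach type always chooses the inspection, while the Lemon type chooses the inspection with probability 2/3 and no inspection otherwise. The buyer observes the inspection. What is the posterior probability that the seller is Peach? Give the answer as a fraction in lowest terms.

3/5

P(the inspection) = (1/2)·1 + (1/2)·(2/3) = 5/6.
By Bayes' rule, P(Peach | the inspection) = (1/2) / (5/6) = 3/5.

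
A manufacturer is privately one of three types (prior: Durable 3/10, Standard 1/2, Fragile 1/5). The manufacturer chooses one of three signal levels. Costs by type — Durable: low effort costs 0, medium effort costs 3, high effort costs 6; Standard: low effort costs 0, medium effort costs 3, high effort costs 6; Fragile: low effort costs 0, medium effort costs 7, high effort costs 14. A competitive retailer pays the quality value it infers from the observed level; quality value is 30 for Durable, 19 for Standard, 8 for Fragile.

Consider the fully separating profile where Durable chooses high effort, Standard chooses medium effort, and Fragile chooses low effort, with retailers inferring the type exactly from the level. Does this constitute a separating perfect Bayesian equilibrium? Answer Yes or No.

No

Separating prices: high effort → 30, medium effort → 19, low effort → 8.
Durable (assigned high effort): low effort: 8 − 0 = 8; medium effort: 19 − 3 = 16; high effort: 30 − 6 = 24. Durable stays.
Standard (assigned medium effort): low effort: 8 − 0 = 8; medium effort: 19 − 3 = 16; high effort: 30 − 6 = 24. Standard prefers high effort.
Fragile (assigned low effort): low effort: 8 − 0 = 8; medium effort: 19 − 7 = 12; high effort: 30 − 14 = 16. Fragile prefers high effort.
At least one type deviates; the separating profile fails.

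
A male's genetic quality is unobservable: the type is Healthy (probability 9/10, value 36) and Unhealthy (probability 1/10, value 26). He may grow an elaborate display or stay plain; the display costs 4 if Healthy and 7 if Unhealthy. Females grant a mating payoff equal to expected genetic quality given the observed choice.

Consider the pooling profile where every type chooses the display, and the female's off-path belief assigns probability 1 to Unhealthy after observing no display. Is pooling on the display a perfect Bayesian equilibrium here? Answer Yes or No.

On path, the female holds the prior and pays 9/10·36 + 1/10·26 = 35. Off path (no display), believing Unhealthy, it pays 26.
Healthy: the display nets 35 − 4 = 31; no display nets 26. Healthy stays.
Unhealthy: the display nets 35 − 7 = 28; no display nets 26. Unhealthy stays.
No type deviates, so pooling is sustained.

Yes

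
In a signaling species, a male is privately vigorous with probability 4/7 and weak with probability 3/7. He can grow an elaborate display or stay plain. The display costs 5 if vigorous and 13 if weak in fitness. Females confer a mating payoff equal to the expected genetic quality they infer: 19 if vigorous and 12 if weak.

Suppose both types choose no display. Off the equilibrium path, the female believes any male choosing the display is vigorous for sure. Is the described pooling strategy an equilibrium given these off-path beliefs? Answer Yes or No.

On path, the female holds the prior and pays 4/7·19 + 3/7·12 = 16. Off path (the display), believing vigorous, it pays 19.
vigorous: no display nets 16; the display nets 19 − 5 = 14. vigorous stays.
weak: no display nets 16; the display nets 19 − 13 = 6. weak stays.
No type deviates, so pooling is sustained.

Yes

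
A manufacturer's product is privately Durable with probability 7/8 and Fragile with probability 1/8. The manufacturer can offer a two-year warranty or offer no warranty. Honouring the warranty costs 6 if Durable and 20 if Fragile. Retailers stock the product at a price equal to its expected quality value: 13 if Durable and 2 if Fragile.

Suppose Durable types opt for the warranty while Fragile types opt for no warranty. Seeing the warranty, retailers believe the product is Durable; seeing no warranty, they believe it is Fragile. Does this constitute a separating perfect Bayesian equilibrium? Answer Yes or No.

Under these beliefs, the warranty earns price 13 and no warranty earns price 2.
Durable: the warranty nets 13 − 6 = 7; no warranty nets 2. Durable prefers the warranty.
Fragile: the warranty nets 13 − 20 = -7; no warranty nets 2. Fragile prefers no warranty.
Neither type deviates, so the separating profile is an equilibrium.

Yes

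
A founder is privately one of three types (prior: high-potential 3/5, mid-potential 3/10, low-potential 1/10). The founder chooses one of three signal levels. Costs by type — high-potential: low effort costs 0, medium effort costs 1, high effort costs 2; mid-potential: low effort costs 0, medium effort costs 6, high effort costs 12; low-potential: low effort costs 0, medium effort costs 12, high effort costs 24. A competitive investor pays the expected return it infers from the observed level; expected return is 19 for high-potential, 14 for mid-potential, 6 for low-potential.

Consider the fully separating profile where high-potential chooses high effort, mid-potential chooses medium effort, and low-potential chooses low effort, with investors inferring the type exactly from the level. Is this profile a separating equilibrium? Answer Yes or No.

Yes

Separating valuations: high effort → 19, medium effort → 14, low effort → 6.
high-potential (assigned high effort): low effort: 6 − 0 = 6; medium effort: 14 − 1 = 13; high effort: 19 − 2 = 17. high-potential stays.
mid-potential (assigned medium effort): low effort: 6 − 0 = 6; medium effort: 14 − 6 = 8; high effort: 19 − 12 = 7. mid-potential stays.
low-potential (assigned low effort): low effort: 6 − 0 = 6; medium effort: 14 − 12 = 2; high effort: 19 − 24 = -5. low-potential stays.
Every type prefers its assigned level; separation holds.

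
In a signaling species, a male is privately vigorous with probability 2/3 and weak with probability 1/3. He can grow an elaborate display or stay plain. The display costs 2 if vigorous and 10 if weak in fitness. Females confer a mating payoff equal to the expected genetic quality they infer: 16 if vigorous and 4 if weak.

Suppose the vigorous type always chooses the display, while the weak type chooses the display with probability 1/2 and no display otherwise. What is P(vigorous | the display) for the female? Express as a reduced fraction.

P(the display) = (2/3)·1 + (1/3)·(1/2) = 5/6.
By Bayes' rule, P(vigorous | the display) = (2/3) / (5/6) = 4/5.

4/5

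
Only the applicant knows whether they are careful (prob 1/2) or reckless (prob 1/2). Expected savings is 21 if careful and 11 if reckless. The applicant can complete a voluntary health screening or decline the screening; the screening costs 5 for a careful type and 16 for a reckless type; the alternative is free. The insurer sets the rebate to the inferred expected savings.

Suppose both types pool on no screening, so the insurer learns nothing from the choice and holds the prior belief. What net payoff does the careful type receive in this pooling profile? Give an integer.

16

Pooled rebate = 1/2·21 + 1/2·11 = 16.
careful pays no cost for no screening, so net payoff = 16.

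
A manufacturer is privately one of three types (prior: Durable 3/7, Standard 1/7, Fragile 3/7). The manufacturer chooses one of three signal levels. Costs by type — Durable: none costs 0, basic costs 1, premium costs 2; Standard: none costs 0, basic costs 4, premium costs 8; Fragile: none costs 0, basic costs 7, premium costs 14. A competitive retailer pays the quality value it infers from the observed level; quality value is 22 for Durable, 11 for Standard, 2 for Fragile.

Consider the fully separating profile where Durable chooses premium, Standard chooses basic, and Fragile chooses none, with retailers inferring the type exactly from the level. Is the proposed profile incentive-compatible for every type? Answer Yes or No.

Separating prices: premium → 22, basic → 11, none → 2.
Durable (assigned premium): none: 2 − 0 = 2; basic: 11 − 1 = 10; premium: 22 − 2 = 20. Durable stays.
Standard (assigned basic): none: 2 − 0 = 2; basic: 11 − 4 = 7; premium: 22 − 8 = 14. Standard prefers premium.
Fragile (assigned none): none: 2 − 0 = 2; basic: 11 − 7 = 4; premium: 22 − 14 = 8. Fragile prefers premium.
At least one type deviates; the separating profile fails.

No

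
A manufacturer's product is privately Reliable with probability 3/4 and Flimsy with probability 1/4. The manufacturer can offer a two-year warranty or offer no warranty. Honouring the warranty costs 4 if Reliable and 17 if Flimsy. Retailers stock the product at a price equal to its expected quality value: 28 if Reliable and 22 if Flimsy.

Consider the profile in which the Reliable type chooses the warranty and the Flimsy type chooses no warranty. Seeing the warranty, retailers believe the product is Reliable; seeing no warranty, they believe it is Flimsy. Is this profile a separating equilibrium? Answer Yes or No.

Under these beliefs, the warranty earns price 28 and no warranty earns price 22.
Reliable: the warranty nets 28 − 4 = 24; no warranty nets 22. Reliable prefers the warranty.
Flimsy: the warranty nets 28 − 17 = 11; no warranty nets 22. Flimsy prefers no warranty.
Neither type deviates, so the separating profile is an equilibrium.

Yes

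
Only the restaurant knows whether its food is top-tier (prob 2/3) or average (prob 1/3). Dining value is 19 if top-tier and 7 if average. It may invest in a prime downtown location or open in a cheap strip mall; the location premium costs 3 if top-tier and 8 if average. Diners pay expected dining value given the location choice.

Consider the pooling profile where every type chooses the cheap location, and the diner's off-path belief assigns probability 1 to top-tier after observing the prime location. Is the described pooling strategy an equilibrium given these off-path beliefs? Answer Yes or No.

On path, the diner holds the prior and pays 2/3·19 + 1/3·7 = 15. Off path (the prime location), believing top-tier, it pays 19.
top-tier: the cheap location nets 15; the prime location nets 19 − 3 = 16. top-tier would deviate.
average: the cheap location nets 15; the prime location nets 19 − 8 = 11. average stays.
A type deviates, so pooling fails.

No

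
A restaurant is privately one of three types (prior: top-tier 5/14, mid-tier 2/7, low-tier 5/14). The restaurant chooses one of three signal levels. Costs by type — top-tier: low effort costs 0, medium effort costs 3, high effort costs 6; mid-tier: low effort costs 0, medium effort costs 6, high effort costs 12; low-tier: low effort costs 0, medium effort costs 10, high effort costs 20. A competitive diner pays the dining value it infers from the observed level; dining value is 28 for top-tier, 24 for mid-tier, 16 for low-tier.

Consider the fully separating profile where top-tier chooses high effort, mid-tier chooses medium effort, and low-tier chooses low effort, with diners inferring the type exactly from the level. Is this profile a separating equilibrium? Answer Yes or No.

Yes

Separating price premiums: high effort → 28, medium effort → 24, low effort → 16.
top-tier (assigned high effort): low effort: 16 − 0 = 16; medium effort: 24 − 3 = 21; high effort: 28 − 6 = 22. top-tier stays.
mid-tier (assigned medium effort): low effort: 16 − 0 = 16; medium effort: 24 − 6 = 18; high effort: 28 − 12 = 16. mid-tier stays.
low-tier (assigned low effort): low effort: 16 − 0 = 16; medium effort: 24 − 10 = 14; high effort: 28 − 20 = 8. low-tier stays.
Every type prefers its assigned level; separation holds.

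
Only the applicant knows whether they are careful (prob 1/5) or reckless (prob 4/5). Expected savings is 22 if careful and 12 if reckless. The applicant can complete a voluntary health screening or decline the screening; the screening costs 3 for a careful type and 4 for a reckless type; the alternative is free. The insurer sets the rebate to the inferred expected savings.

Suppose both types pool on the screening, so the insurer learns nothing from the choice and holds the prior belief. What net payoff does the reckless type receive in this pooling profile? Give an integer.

Pooled rebate = 1/5·22 + 4/5·12 = 14.
reckless pays cost 4 for the screening, so net payoff = 14 − 4 = 10.

10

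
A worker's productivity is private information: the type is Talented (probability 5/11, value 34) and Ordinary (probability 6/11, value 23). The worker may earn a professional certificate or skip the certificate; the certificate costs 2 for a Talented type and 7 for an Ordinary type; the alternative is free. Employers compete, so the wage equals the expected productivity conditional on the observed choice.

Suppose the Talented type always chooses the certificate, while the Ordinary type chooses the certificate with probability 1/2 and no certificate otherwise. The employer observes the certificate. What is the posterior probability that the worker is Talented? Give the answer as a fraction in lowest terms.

5/8

P(the certificate) = (5/11)·1 + (6/11)·(1/2) = 8/11.
By Bayes' rule, P(Talented | the certificate) = (5/11) / (8/11) = 5/8.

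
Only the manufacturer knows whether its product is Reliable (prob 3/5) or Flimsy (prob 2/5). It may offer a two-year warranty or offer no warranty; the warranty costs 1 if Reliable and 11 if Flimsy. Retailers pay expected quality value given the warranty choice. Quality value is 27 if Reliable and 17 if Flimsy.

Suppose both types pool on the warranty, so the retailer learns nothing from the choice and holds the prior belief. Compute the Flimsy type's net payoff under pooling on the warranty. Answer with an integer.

12

Pooled price = 3/5·27 + 2/5·17 = 23.
Flimsy pays cost 11 for the warranty, so net payoff = 23 − 11 = 12.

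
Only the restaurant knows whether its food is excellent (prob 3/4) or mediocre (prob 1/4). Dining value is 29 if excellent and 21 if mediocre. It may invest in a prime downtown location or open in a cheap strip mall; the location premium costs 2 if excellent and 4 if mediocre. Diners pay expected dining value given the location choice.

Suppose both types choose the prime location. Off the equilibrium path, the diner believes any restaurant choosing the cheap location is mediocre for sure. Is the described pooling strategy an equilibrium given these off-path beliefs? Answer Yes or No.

Yes

On path, the diner holds the prior and pays 3/4·29 + 1/4·21 = 27. Off path (the cheap location), believing mediocre, it pays 21.
excellent: the prime location nets 27 − 2 = 25; the cheap location nets 21. excellent stays.
mediocre: the prime location nets 27 − 4 = 23; the cheap location nets 21. mediocre stays.
No type deviates, so pooling is sustained.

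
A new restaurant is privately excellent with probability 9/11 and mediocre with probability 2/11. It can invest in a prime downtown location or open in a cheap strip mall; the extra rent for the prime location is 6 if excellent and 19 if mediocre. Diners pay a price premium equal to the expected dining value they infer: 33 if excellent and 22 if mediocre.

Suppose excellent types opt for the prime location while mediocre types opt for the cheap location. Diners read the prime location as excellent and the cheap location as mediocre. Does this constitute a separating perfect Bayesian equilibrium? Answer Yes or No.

Yes

Under these beliefs, the prime location earns price premium 33 and the cheap location earns price premium 22.
excellent: the prime location nets 33 − 6 = 27; the cheap location nets 22. excellent prefers the prime location.
mediocre: the prime location nets 33 − 19 = 14; the cheap location nets 22. mediocre prefers the cheap location.
Neither type deviates, so the separating profile is an equilibrium.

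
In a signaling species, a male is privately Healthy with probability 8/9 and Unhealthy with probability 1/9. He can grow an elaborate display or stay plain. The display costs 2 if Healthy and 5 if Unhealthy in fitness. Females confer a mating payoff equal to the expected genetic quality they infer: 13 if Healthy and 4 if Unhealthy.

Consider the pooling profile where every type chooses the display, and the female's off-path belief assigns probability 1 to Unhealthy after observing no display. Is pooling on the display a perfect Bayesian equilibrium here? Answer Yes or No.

Yes

On path, the female holds the prior and pays 8/9·13 + 1/9·4 = 12. Off path (no display), believing Unhealthy, it pays 4.
Healthy: the display nets 12 − 2 = 10; no display nets 4. Healthy stays.
Unhealthy: the display nets 12 − 5 = 7; no display nets 4. Unhealthy stays.
No type deviates, so pooling is sustained.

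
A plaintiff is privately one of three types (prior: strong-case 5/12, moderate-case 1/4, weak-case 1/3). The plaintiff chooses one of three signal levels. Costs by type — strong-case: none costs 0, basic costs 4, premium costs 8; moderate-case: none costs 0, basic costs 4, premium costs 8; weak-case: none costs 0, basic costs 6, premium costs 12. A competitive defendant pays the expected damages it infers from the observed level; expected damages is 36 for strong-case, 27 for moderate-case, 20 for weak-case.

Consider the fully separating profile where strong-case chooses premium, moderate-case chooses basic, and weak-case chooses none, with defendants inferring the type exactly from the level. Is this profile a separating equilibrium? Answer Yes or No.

Separating settlements: premium → 36, basic → 27, none → 20.
strong-case (assigned premium): none: 20 − 0 = 20; basic: 27 − 4 = 23; premium: 36 − 8 = 28. strong-case stays.
moderate-case (assigned basic): none: 20 − 0 = 20; basic: 27 − 4 = 23; premium: 36 − 8 = 28. moderate-case prefers premium.
weak-case (assigned none): none: 20 − 0 = 20; basic: 27 − 6 = 21; premium: 36 − 12 = 24. weak-case prefers premium.
At least one type deviates; the separating profile fails.

No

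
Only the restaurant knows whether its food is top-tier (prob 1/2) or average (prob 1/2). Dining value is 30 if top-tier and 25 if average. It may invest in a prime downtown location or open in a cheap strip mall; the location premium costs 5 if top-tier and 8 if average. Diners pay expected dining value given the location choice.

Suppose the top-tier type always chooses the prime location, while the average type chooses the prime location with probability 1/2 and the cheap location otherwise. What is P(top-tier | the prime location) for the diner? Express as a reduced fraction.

P(the prime location) = (1/2)·1 + (1/2)·(1/2) = 3/4.
By Bayes' rule, P(top-tier | the prime location) = (1/2) / (3/4) = 2/3.

2/3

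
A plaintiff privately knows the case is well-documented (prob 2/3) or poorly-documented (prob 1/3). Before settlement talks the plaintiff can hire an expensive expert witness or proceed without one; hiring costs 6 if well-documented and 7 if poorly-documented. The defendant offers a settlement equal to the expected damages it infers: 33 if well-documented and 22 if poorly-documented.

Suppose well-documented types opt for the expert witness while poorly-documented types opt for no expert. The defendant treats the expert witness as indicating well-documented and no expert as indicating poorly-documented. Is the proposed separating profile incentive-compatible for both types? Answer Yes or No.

No

Under these beliefs, the expert witness earns settlement 33 and no expert earns settlement 22.
well-documented: the expert witness nets 33 − 6 = 27; no expert nets 22. well-documented prefers the expert witness.
poorly-documented: the expert witness nets 33 − 7 = 26; no expert nets 22. poorly-documented would deviate to the expert witness.
poorly-documented has a profitable deviation, so the profile is not an equilibrium.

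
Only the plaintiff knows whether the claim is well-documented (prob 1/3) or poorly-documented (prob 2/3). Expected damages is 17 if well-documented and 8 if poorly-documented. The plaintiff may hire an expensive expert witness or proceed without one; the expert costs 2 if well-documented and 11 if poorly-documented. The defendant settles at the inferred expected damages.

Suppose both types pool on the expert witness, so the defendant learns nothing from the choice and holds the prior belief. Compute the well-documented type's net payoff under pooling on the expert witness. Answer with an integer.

9

Pooled settlement = 1/3·17 + 2/3·8 = 11.
well-documented pays cost 2 for the expert witness, so net payoff = 11 − 2 = 9.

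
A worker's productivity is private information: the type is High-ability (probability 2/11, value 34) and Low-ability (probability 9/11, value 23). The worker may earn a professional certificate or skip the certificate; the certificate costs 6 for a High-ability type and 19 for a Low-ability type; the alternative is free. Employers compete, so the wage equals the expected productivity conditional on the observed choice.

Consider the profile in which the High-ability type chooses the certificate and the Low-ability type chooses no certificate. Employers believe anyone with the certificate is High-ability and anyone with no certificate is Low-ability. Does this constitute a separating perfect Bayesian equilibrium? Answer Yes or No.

Under these beliefs, the certificate earns wage 34 and no certificate earns wage 23.
High-ability: the certificate nets 34 − 6 = 28; no certificate nets 23. High-ability prefers the certificate.
Low-ability: the certificate nets 34 − 19 = 15; no certificate nets 23. Low-ability prefers no certificate.
Neither type deviates, so the separating profile is an equilibrium.

Yes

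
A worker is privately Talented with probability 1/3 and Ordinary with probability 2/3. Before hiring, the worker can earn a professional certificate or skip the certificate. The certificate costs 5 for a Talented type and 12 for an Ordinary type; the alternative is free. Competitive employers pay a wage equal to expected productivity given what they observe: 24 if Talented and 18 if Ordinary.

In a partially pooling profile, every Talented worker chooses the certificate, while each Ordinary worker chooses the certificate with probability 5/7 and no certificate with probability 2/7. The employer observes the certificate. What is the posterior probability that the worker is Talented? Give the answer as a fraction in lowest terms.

P(the certificate) = (1/3)·1 + (2/3)·(5/7) = 17/21.
By Bayes' rule, P(Talented | the certificate) = (1/3) / (17/21) = 7/17.

7/17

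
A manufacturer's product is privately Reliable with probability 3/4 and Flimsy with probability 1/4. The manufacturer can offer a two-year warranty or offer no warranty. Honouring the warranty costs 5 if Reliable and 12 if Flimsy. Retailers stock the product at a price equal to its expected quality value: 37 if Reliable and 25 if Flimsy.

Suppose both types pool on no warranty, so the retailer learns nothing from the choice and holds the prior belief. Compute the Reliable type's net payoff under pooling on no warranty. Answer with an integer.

Pooled price = 3/4·37 + 1/4·25 = 34.
Reliable pays no cost for no warranty, so net payoff = 34.

34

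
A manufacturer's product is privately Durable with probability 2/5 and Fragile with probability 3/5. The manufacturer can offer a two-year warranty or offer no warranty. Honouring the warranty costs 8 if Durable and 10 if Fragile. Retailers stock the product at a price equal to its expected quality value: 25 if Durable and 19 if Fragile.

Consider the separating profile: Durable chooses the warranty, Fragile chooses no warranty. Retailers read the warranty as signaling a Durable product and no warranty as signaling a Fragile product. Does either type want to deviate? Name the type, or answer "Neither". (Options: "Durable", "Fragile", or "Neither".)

Durable

The warranty pays 25; no warranty pays 19.
Durable: assigned the warranty, nets 25 − 8 = 17; deviating to no warranty nets 19.
Fragile: assigned no warranty, nets 19; deviating to the warranty nets 25 − 10 = 15.
The Durable type gains 2 by deviating.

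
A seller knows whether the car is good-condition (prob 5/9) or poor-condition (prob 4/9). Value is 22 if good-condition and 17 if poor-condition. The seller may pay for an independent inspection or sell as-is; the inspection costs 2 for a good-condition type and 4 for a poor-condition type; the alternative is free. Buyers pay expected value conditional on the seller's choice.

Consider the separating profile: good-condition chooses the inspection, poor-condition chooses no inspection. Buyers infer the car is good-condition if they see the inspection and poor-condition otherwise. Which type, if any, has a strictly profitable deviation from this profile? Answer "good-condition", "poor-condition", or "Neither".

The inspection pays 22; no inspection pays 17.
good-condition: assigned the inspection, nets 22 − 2 = 20; deviating to no inspection nets 17.
poor-condition: assigned no inspection, nets 17; deviating to the inspection nets 22 − 4 = 18.
The poor-condition type gains 1 by deviating.

poor-condition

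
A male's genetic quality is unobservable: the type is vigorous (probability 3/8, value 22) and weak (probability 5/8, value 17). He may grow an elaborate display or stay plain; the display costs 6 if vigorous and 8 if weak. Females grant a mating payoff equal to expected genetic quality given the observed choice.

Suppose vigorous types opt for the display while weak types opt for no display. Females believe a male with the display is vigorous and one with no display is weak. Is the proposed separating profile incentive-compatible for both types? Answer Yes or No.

No

Under these beliefs, the display earns mating payoff 22 and no display earns mating payoff 17.
vigorous: the display nets 22 − 6 = 16; no display nets 17. vigorous would deviate to no display.
weak: the display nets 22 − 8 = 14; no display nets 17. weak prefers no display.
vigorous has a profitable deviation, so the profile is not an equilibrium.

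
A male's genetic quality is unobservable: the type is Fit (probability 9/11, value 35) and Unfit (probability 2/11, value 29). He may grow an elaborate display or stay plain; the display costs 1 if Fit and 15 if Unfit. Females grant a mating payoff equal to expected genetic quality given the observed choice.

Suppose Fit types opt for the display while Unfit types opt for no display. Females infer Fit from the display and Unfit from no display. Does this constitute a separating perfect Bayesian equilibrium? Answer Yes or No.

Yes

Under these beliefs, the display earns mating payoff 35 and no display earns mating payoff 29.
Fit: the display nets 35 − 1 = 34; no display nets 29. Fit prefers the display.
Unfit: the display nets 35 − 15 = 20; no display nets 29. Unfit prefers no display.
Neither type deviates, so the separating profile is an equilibrium.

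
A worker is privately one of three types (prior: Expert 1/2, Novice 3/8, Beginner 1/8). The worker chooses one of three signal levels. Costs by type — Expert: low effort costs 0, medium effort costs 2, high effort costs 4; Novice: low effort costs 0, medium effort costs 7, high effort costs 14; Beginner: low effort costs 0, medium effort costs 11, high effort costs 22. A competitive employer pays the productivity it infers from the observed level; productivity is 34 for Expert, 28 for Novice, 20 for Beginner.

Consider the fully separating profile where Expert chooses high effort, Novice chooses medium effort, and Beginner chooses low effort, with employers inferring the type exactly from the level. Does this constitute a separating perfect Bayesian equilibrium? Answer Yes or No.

Yes

Separating wages: high effort → 34, medium effort → 28, low effort → 20.
Expert (assigned high effort): low effort: 20 − 0 = 20; medium effort: 28 − 2 = 26; high effort: 34 − 4 = 30. Expert stays.
Novice (assigned medium effort): low effort: 20 − 0 = 20; medium effort: 28 − 7 = 21; high effort: 34 − 14 = 20. Novice stays.
Beginner (assigned low effort): low effort: 20 − 0 = 20; medium effort: 28 − 11 = 17; high effort: 34 − 22 = 12. Beginner stays.
Every type prefers its assigned level; separation holds.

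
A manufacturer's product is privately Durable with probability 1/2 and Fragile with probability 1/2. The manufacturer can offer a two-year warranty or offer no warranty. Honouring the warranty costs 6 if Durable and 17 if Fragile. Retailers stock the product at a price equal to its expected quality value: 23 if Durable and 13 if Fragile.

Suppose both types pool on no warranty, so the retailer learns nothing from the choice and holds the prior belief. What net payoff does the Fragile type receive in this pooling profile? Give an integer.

Pooled price = 1/2·23 + 1/2·13 = 18.
Fragile pays no cost for no warranty, so net payoff = 18.

18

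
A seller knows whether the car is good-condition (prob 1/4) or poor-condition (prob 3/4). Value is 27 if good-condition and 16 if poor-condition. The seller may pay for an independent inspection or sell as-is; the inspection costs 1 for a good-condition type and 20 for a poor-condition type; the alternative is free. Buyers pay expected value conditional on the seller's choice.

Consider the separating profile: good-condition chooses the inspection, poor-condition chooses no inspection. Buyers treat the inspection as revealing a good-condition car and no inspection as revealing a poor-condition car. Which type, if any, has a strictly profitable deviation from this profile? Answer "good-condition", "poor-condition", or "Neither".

The inspection pays 27; no inspection pays 16.
good-condition: assigned the inspection, nets 27 − 1 = 26; deviating to no inspection nets 16.
poor-condition: assigned no inspection, nets 16; deviating to the inspection nets 27 − 20 = 7.
Both types strictly prefer their assigned action; no profitable deviation.

Neither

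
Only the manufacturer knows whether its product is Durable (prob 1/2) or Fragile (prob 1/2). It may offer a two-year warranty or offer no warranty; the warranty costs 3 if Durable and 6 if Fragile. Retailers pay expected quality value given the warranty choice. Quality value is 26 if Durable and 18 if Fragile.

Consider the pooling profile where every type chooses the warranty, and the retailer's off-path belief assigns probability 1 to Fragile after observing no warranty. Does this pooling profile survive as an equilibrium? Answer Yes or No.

No

On path, the retailer holds the prior and pays 1/2·26 + 1/2·18 = 22. Off path (no warranty), believing Fragile, it pays 18.
Durable: the warranty nets 22 − 3 = 19; no warranty nets 18. Durable stays.
Fragile: the warranty nets 22 − 6 = 16; no warranty nets 18. Fragile would deviate.
A type deviates, so pooling fails.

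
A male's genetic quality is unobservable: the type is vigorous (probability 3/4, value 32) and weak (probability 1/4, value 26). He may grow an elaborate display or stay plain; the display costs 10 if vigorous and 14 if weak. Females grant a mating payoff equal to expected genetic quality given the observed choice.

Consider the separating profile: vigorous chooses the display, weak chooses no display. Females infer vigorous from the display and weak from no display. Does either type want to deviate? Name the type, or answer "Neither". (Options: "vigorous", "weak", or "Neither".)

vigorous

The display pays 32; no display pays 26.
vigorous: assigned the display, nets 32 − 10 = 22; deviating to no display nets 26.
weak: assigned no display, nets 26; deviating to the display nets 32 − 14 = 18.
The vigorous type gains 4 by deviating.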